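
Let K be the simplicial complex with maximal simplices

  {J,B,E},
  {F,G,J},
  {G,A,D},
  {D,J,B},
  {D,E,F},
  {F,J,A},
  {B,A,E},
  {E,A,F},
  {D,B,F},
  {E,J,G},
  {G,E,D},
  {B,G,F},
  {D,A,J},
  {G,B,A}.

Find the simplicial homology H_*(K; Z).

Order the vertices as A < B < D < E < F < G < J. Listing each simplex with vertices in this order, K has dimension 2 with simplices:

  0-simplices (7): A, B, D, E, F, G, J
  1-simplices (21): AB, AD, AE, AF, AG, AJ, BD, BE, BF, BG, BJ, DE, DF, DG, DJ, EF, EG, EJ, FG, FJ, GJ
  2-simplices (14): ABE, ABG, ADG, ADJ, AEF, AFJ, BDF, BDJ, BEJ, BFG, DEF, DEG, EGJ, FGJ

Hence C_0 ≅ Z^7, C_1 ≅ Z^21, C_2 ≅ Z^14.

The boundary map ∂_1: C_1 → C_0 sends each edge [p,q] (with p < q) to q − p. For instance
  ∂AB = B − A.
The resulting 7×21 matrix has rank 6, and its Smith normal form has invariant factors (1,1,1,1,1,1).

The boundary map ∂_2: C_2 → C_1 acts by ∂[p,q,r] = [q,r] − [p,r] + [p,q]. For instance
  ∂AEF = EF − AF + AE,
  ∂ABE = BE − AE + AB.
The 21×14 boundary matrix has rank 13 and Smith normal form diag(1,1,1,1,1,1,1,1,1,1,1,1,1).

Computing H_k = (kernel of ∂_k) / (image of ∂_{k+1}):

  H_0: rank C_0 − rank ∂_1 = 7 − 6 = 1, and the invariant factors of ∂_1 are all 1, so H_0 ≅ Z.
  H_1: rank ker ∂_1 − rank ∂_2 = (21 − 6) − 13 = 2, and the invariant factors of ∂_2 are all 1, so H_1 ≅ Z^2.
  H_2: rank ker ∂_2 − rank ∂_3 = (14 − 13) − 0 = 1, and there is no ∂_3, so H_2 ≅ Z.

(K is a triangulation of the torus T^2.)

H_0 = Z,  H_1 = Z^2,  H_2 = Z.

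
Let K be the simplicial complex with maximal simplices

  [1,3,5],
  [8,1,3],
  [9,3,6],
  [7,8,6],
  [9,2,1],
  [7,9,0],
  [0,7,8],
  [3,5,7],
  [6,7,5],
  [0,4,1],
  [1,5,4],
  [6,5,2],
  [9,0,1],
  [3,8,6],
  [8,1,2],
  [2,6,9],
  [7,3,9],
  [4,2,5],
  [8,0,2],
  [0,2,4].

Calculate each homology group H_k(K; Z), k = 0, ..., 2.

Take the total order 0 < 1 < 2 < 3 < 4 < 5 < 6 < 7 < 8 < 9 on the vertex set. Then K (dimension 2) consists of the simplices:

  0-simplices (10): [0], [1], [2], [3], [4], [5], [6], [7], [8], [9]
  1-simplices (30): (30 of them)
  2-simplices (20): (20 of them)

giving chain groups C_0 ≅ Z^10, C_1 ≅ Z^30, C_2 ≅ Z^20.

∂_1: C_1 → C_0 is given by ∂[p,q] = [q] − [p]. For instance
  ∂[2,9] = [9] − [2].
The resulting 10×30 matrix has rank 9, and its Smith normal form has invariant factors (1,1,1,1,1,1,1,1,1).

The boundary map ∂_2: C_2 → C_1 acts by ∂[p,q,r] = [q,r] − [p,r] + [p,q]. For instance
  ∂[3,5,7] = [5,7] − [3,7] + [3,5],
  ∂[1,2,9] = [2,9] − [1,9] + [1,2].
The resulting 30×20 matrix has rank 20, and its Smith normal form has invariant factors (1,1,1,1,1,1,1,1,1,1,1,1,1,1,1,1,1,1,1,2).

From H_k ≅ ker(∂_k) / im(∂_{k+1}) we obtain:

  H_0: rank C_0 − rank ∂_1 = 10 − 9 = 1, and the invariant factors of ∂_1 are all 1, so H_0 = Z.
  H_1: rank ker ∂_1 − rank ∂_2 = (30 − 9) − 20 = 1, and ∂_2 has invariant factor 2 > 1, so H_1 = Z ⊕ Z/2Z.
  H_2: rank ker ∂_2 − rank ∂_3 = (20 − 20) − 0 = 0, and there is no ∂_3, so H_2 = 0.

(K is a triangulation of the Klein bottle.)

H_0 ≅ Z,  H_1 ≅ Z ⊕ Z/2Z,  H_2 = 0.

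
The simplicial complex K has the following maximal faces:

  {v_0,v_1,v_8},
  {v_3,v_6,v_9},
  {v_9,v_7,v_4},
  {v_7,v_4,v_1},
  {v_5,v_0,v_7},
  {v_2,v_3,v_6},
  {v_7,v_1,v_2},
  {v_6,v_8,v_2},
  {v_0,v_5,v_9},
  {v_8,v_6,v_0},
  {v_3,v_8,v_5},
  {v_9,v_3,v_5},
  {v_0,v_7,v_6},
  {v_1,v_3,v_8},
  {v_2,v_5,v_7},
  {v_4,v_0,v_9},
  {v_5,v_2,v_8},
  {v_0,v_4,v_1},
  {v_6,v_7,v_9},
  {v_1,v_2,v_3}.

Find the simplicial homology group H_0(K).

Order the vertices as v_0 < v_1 < v_2 < v_3 < v_4 < v_5 < v_6 < v_7 < v_8 < v_9. Listing each simplex with vertices in this order, K has dimension 2 with simplices:

  0-simplices (10): [v_0], [v_1], [v_2], [v_3], [v_4], [v_5], [v_6], [v_7], [v_8], [v_9]
  1-simplices (30): (30 of them)
  2-simplices (20): (20 of them)

so the chain groups are C_0 ≅ Z^10, C_1 ≅ Z^30, C_2 ≅ Z^20.

Boundary ∂_1: C_1 → C_0 maps an edge to its endpoints' difference, ∂[p,q] = q − p. For instance
  ∂[v_3,v_9] = [v_9] − [v_3].
As a 10×30 matrix over Z this has rank 9, with invariant factors (1,1,1,1,1,1,1,1,1).

The boundary map ∂_2: C_2 → C_1 sends each 2-simplex [p,q,r] to [q,r] − [p,r] + [p,q]. For instance
  ∂[v_0,v_1,v_4] = [v_1,v_4] − [v_0,v_4] + [v_0,v_1],
  ∂[v_6,v_7,v_9] = [v_7,v_9] − [v_6,v_9] + [v_6,v_7].
The resulting 30×20 matrix has rank 20, and its Smith normal form has invariant factors (1,1,1,1,1,1,1,1,1,1,1,1,1,1,1,1,1,1,1,2).

Reading off H_k = ker ∂_k / im ∂_{k+1}:

  H_0: rank C_0 − rank ∂_1 = 10 − 9 = 1, and the invariant factors of ∂_1 are all 1, so H_0 = Z.

(K is a triangulation of the Klein bottle.)

H_0 ≅ Z.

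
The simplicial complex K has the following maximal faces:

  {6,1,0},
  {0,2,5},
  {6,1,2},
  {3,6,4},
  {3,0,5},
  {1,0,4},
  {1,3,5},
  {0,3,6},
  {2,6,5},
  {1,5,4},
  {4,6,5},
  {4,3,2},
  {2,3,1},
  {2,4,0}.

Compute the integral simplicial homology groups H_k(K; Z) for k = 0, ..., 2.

H_0 ≅ Z,  H_1 ≅ Z^2,  H_2 ≅ Z.

Order the vertices as 0 < 1 < 2 < 3 < 4 < 5 < 6. Listing each simplex with vertices in this order, K has dimension 2 with simplices:

  0-simplices (7): [0], [1], [2], [3], [4], [5], [6]
  1-simplices (21): [0,1], [0,2], [0,3], [0,4], [0,5], [0,6], [1,2], [1,3], [1,4], [1,5], [1,6], [2,3], [2,4], [2,5], [2,6], [3,4], [3,5], [3,6], [4,5], [4,6], [5,6]
  2-simplices (14): [0,1,4], [0,1,6], [0,2,4], [0,2,5], [0,3,5], [0,3,6], [1,2,3], [1,2,6], [1,3,5], [1,4,5], [2,3,4], [2,5,6], [3,4,6], [4,5,6]

so the chain groups are C_0 ≅ Z^7, C_1 ≅ Z^21, C_2 ≅ Z^14.

∂_1: C_1 → C_0 sends each edge [p,q] (with p < q) to q − p. For instance
  ∂[0,3] = [3] − [0].
This gives a 7×21 integer matrix of rank 6; reducing to Smith normal form yields diagonal entries (1,1,1,1,1,1).

Boundary ∂_2: C_2 → C_1 maps a triangle to the signed sum of its edges. For instance
  ∂[1,2,6] = [2,6] − [1,6] + [1,2],
  ∂[2,5,6] = [5,6] − [2,6] + [2,5].
As a 21×14 matrix over Z this has rank 13, with invariant factors (1,1,1,1,1,1,1,1,1,1,1,1,1).

Computing H_k = (kernel of ∂_k) / (image of ∂_{k+1}):

  H_0: rank C_0 − rank ∂_1 = 7 − 6 = 1, and the invariant factors of ∂_1 are all 1, so H_0 = Z.
  H_1: rank ker ∂_1 − rank ∂_2 = (21 − 6) − 13 = 2, and the invariant factors of ∂_2 are all 1, so H_1 = Z^2.
  H_2: rank ker ∂_2 − rank ∂_3 = (14 − 13) − 0 = 1, and there is no ∂_3, so H_2 = Z.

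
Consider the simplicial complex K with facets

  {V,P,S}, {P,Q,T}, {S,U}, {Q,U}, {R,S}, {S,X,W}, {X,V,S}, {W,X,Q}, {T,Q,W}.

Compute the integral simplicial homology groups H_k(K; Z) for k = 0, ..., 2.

We work with the vertex ordering P < Q < R < S < T < U < V < W < X. The simplices of K, each written with vertices in increasing order, are:

  0-simplices (9): P, Q, R, S, T, U, V, W, X
  1-simplices (16): PQ, PS, PT, PV, QT, QU, QW, QX, RS, SU, SV, SW, SX, TW, VX, WX
  2-simplices (6): PQT, PSV, QTW, QWX, SVX, SWX

so the chain groups are C_0 ≅ Z^9, C_1 ≅ Z^16, C_2 ≅ Z^6.

The boundary map ∂_1: C_1 → C_0 is given by ∂[p,q] = [q] − [p]. For instance
  ∂PT = T − P.
The 9×16 boundary matrix has rank 8 and Smith normal form diag(1,1,1,1,1,1,1,1).

∂_2: C_2 → C_1 sends each 2-simplex [p,q,r] to [q,r] − [p,r] + [p,q]. For instance
  ∂SWX = WX − SX + SW,
  ∂PQT = QT − PT + PQ.
The 16×6 boundary matrix has rank 6 and Smith normal form diag(1,1,1,1,1,1).

Reading off H_k = ker ∂_k / im ∂_{k+1}:

  H_0: rank C_0 − rank ∂_1 = 9 − 8 = 1, and the invariant factors of ∂_1 are all 1, so H_0 ≅ Z.
  H_1: rank ker ∂_1 − rank ∂_2 = (16 − 8) − 6 = 2, and the invariant factors of ∂_2 are all 1, so H_1 ≅ Z^2.
  H_2: rank ker ∂_2 − rank ∂_3 = (6 − 6) − 0 = 0, and there is no ∂_3, so H_2 ≅ 0.

As a check, the Euler characteristic is 9 − 16 + 6 = -1, which agrees with 1 − 2 + 0 = -1.

H_0 = Z,  H_1 = Z^2,  H_2 = 0.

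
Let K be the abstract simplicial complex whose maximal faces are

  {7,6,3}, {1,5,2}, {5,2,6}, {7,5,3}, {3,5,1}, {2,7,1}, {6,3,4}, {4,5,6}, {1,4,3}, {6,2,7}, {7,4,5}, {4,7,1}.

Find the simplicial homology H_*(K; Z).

Order the vertices as 1 < 2 < 3 < 4 < 5 < 6 < 7. Listing each simplex with vertices in this order, K has dimension 2 with simplices:

  0-simplices (7): [1], [2], [3], [4], [5], [6], [7]
  1-simplices (18): [1,2], [1,3], [1,4], [1,5], [1,7], [2,5], [2,6], [2,7], [3,4], [3,5], [3,6], [3,7], [4,5], [4,6], [4,7], [5,6], [5,7], [6,7]
  2-simplices (12): [1,2,5], [1,2,7], [1,3,4], [1,3,5], [1,4,7], [2,5,6], [2,6,7], [3,4,6], [3,5,7], [3,6,7], [4,5,6], [4,5,7]

giving chain groups C_0 ≅ Z^7, C_1 ≅ Z^18, C_2 ≅ Z^12.

Boundary ∂_1: C_1 → C_0 is given by ∂[p,q] = [q] − [p].
The resulting 7×18 matrix has rank 6, and its Smith normal form has invariant factors (1,1,1,1,1,1).

∂_2: C_2 → C_1 acts by ∂[p,q,r] = [q,r] − [p,r] + [p,q]. For instance
  ∂[1,2,7] = [2,7] − [1,7] + [1,2],
  ∂[2,6,7] = [6,7] − [2,7] + [2,6].
This gives a 18×12 integer matrix of rank 12; reducing to Smith normal form yields diagonal entries (1,1,1,1,1,1,1,1,1,1,1,2).

Reading off H_k = ker ∂_k / im ∂_{k+1}:

  H_0: rank C_0 − rank ∂_1 = 7 − 6 = 1, and the invariant factors of ∂_1 are all 1, so H_0 = Z.
  H_1: rank ker ∂_1 − rank ∂_2 = (18 − 6) − 12 = 0, and ∂_2 has invariant factor 2 > 1, so H_1 = Z_2.
  H_2: rank ker ∂_2 − rank ∂_3 = (12 − 12) − 0 = 0, and there is no ∂_3, so H_2 = 0.

H_0 = Z,  H_1 = Z_2,  H_2 = 0.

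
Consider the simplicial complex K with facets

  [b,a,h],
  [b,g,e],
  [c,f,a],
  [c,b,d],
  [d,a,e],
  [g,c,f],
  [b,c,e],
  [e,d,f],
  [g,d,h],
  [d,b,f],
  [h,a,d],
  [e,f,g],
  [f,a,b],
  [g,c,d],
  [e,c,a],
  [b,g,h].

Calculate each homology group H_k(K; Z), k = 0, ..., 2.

H_0 = Z,  H_1 = Z^2,  H_2 = Z.

Fix the vertex order a < b < c < d < e < f < g < h and write every simplex with vertices in increasing order. Then dim K = 2 and the simplices of K are:

  0-simplices (8): a, b, c, d, e, f, g, h
  1-simplices (24): ab, ac, ad, ae, af, ah, bc, bd, be, bf, bg, bh, cd, ce, cf, cg, de, df, dg, dh, ef, eg, fg, gh
  2-simplices (16): abf, abh, ace, acf, ade, adh, bcd, bce, bdf, beg, bgh, cdg, cfg, def, dgh, efg

giving chain groups C_0 ≅ Z^8, C_1 ≅ Z^24, C_2 ≅ Z^16.

∂_1: C_1 → C_0 maps an edge to its endpoints' difference, ∂[p,q] = q − p. For instance
  ∂dh = h − d.
As a 8×24 matrix over Z this has rank 7, with invariant factors (1,1,1,1,1,1,1).

The boundary map ∂_2: C_2 → C_1 acts by ∂[p,q,r] = [q,r] − [p,r] + [p,q]. For instance
  ∂def = ef − df + de,
  ∂cdg = dg − cg + cd.
This gives a 24×16 integer matrix of rank 15; reducing to Smith normal form yields diagonal entries (1,1,1,1,1,1,1,1,1,1,1,1,1,1,1).

Reading off H_k = ker ∂_k / im ∂_{k+1}:

  H_0: rank C_0 − rank ∂_1 = 8 − 7 = 1, and the invariant factors of ∂_1 are all 1, so H_0 = Z.
  H_1: rank ker ∂_1 − rank ∂_2 = (24 − 7) − 15 = 2, and the invariant factors of ∂_2 are all 1, so H_1 = Z^2.
  H_2: rank ker ∂_2 − rank ∂_3 = (16 − 15) − 0 = 1, and there is no ∂_3, so H_2 = Z.

As a check, the Euler characteristic is 8 − 24 + 16 = 0, which agrees with 1 − 2 + 1 = 0.
(K is a triangulation of the torus T^2.)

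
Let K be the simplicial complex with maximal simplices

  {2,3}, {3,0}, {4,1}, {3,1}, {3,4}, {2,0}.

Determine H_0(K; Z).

Take the total order 0 < 1 < 2 < 3 < 4 on the vertex set. Then K (dimension 1) consists of the simplices:

  0-simplices (5): [0], [1], [2], [3], [4]
  1-simplices (6): [0,2], [0,3], [1,3], [1,4], [2,3], [3,4]

giving chain groups C_0 ≅ Z^5, C_1 ≅ Z^6.

Boundary ∂_1: C_1 → C_0 is given by ∂[p,q] = [q] − [p]. For instance
  ∂[0,2] = [2] − [0].
As a 5×6 matrix over Z this has rank 4, with invariant factors (1,1,1,1).

Computing H_k = (kernel of ∂_k) / (image of ∂_{k+1}):

  H_0: rank C_0 − rank ∂_1 = 5 − 4 = 1, and the invariant factors of ∂_1 are all 1, so H_0 = Z.

(K is a triangulation of a wedge of 2 circles.)

H_0 ≅ Z.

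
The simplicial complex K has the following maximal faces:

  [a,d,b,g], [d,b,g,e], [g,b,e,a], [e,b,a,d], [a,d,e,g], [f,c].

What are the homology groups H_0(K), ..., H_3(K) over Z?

H_0 ≅ Z^2,  H_1 = 0,  H_2 = 0,  H_3 ≅ Z.

Order the vertices as a < b < c < d < e < f < g. Listing each simplex with vertices in this order, K has dimension 3 with simplices:

  0-simplices (7): a, b, c, d, e, f, g
  1-simplices (11): ab, ad, ae, ag, bd, be, bg, cf, de, dg, eg
  2-simplices (10): abd, abe, abg, ade, adg, aeg, bde, bdg, beg, deg
  3-simplices (5): abde, abdg, abeg, adeg, bdeg

giving chain groups C_0 ≅ Z^7, C_1 ≅ Z^11, C_2 ≅ Z^10, C_3 ≅ Z^5.

∂_1: C_1 → C_0 maps an edge to its endpoints' difference, ∂[p,q] = q − p. For instance
  ∂bg = g − b.
The 7×11 boundary matrix has rank 5 and Smith normal form diag(1,1,1,1,1).

The boundary map ∂_2: C_2 → C_1 sends each 2-simplex [p,q,r] to [q,r] − [p,r] + [p,q]. For instance
  ∂aeg = eg − ag + ae,
  ∂bdg = dg − bg + bd.
This gives a 11×10 integer matrix of rank 6; reducing to Smith normal form yields diagonal entries (1,1,1,1,1,1).

Boundary ∂_3: C_3 → C_2 sends each 3-simplex σ to the alternating sum Σ_i (−1)^i (σ with its i-th vertex removed). For instance
  ∂bdeg = deg − beg + bdg − bde,
  ∂abeg = beg − aeg + abg − abe.
As a 10×5 matrix over Z this has rank 4, with invariant factors (1,1,1,1).

Now H_k = ker ∂_k / im ∂_{k+1}, so:

  H_0: rank C_0 − rank ∂_1 = 7 − 5 = 2, and the invariant factors of ∂_1 are all 1, so H_0 ≅ Z^2.
  H_1: rank ker ∂_1 − rank ∂_2 = (11 − 5) − 6 = 0, and the invariant factors of ∂_2 are all 1, so H_1 ≅ 0.
  H_2: rank ker ∂_2 − rank ∂_3 = (10 − 6) − 4 = 0, and the invariant factors of ∂_3 are all 1, so H_2 ≅ 0.
  H_3: rank ker ∂_3 − rank ∂_4 = (5 − 4) − 0 = 1, and there is no ∂_4, so H_3 ≅ Z.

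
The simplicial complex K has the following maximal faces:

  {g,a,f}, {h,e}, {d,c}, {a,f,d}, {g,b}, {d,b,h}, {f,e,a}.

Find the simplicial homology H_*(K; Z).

H_0 ≅ Z,  H_1 ≅ Z^2,  H_2 = 0.

Fix the vertex order a < b < c < d < e < f < g < h and write every simplex with vertices in increasing order. Then dim K = 2 and the simplices of K are:

  0-simplices (8): a, b, c, d, e, f, g, h
  1-simplices (13): ad, ae, af, ag, bd, bg, bh, cd, df, dh, ef, eh, fg
  2-simplices (4): adf, aef, afg, bdh

so the chain groups are C_0 ≅ Z^8, C_1 ≅ Z^13, C_2 ≅ Z^4.

∂_1: C_1 → C_0 is given by ∂[p,q] = [q] − [p]. For instance
  ∂ag = g − a.
This gives a 8×13 integer matrix of rank 7; reducing to Smith normal form yields diagonal entries (1,1,1,1,1,1,1).

The boundary map ∂_2: C_2 → C_1 maps a triangle to the signed sum of its edges. For instance
  ∂adf = df − af + ad,
  ∂aef = ef − af + ae.
This gives a 13×4 integer matrix of rank 4; reducing to Smith normal form yields diagonal entries (1,1,1,1).

Computing H_k = (kernel of ∂_k) / (image of ∂_{k+1}):

  H_0: rank C_0 − rank ∂_1 = 8 − 7 = 1, and the invariant factors of ∂_1 are all 1, so H_0 = Z.
  H_1: rank ker ∂_1 − rank ∂_2 = (13 − 7) − 4 = 2, and the invariant factors of ∂_2 are all 1, so H_1 = Z^2.
  H_2: rank ker ∂_2 − rank ∂_3 = (4 − 4) − 0 = 0, and there is no ∂_3, so H_2 = 0.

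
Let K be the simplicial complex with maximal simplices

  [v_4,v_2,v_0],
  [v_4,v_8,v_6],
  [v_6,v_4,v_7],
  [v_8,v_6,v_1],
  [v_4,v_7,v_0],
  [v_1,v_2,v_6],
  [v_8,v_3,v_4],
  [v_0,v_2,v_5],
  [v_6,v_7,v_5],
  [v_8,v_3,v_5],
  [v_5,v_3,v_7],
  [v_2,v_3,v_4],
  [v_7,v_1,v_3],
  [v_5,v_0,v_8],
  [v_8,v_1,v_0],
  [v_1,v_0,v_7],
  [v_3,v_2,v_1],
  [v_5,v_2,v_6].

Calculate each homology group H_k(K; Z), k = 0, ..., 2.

We work with the vertex ordering v_0 < v_1 < v_2 < v_3 < v_4 < v_5 < v_6 < v_7 < v_8. The simplices of K, each written with vertices in increasing order, are:

  0-simplices (9): [v_0], [v_1], [v_2], [v_3], [v_4], [v_5], [v_6], [v_7], [v_8]
  1-simplices (27): (27 of them)
  2-simplices (18): (18 of them)

giving chain groups C_0 ≅ Z^9, C_1 ≅ Z^27, C_2 ≅ Z^18.

Boundary ∂_1: C_1 → C_0 maps an edge to its endpoints' difference, ∂[p,q] = q − p. For instance
  ∂[v_2,v_4] = [v_4] − [v_2].
As a 9×27 matrix over Z this has rank 8, with invariant factors (1,1,1,1,1,1,1,1).

∂_2: C_2 → C_1 acts by ∂[p,q,r] = [q,r] − [p,r] + [p,q]. For instance
  ∂[v_3,v_4,v_8] = [v_4,v_8] − [v_3,v_8] + [v_3,v_4],
  ∂[v_3,v_5,v_8] = [v_5,v_8] − [v_3,v_8] + [v_3,v_5].
The 27×18 boundary matrix has rank 17 and Smith normal form diag(1,1,1,1,1,1,1,1,1,1,1,1,1,1,1,1,1).

From H_k ≅ ker(∂_k) / im(∂_{k+1}) we obtain:

  H_0: rank C_0 − rank ∂_1 = 9 − 8 = 1, and the invariant factors of ∂_1 are all 1, so H_0 ≅ Z.
  H_1: rank ker ∂_1 − rank ∂_2 = (27 − 8) − 17 = 2, and the invariant factors of ∂_2 are all 1, so H_1 ≅ Z^2.
  H_2: rank ker ∂_2 − rank ∂_3 = (18 − 17) − 0 = 1, and there is no ∂_3, so H_2 ≅ Z.

H_0 = Z,  H_1 = Z^2,  H_2 = Z.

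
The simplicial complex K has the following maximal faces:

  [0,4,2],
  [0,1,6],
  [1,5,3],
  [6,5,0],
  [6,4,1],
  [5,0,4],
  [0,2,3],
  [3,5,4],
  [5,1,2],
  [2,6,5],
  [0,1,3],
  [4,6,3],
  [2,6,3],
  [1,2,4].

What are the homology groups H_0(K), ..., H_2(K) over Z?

H_0 = Z,  H_1 = Z^2,  H_2 = Z.

We work with the vertex ordering 0 < 1 < 2 < 3 < 4 < 5 < 6. The simplices of K, each written with vertices in increasing order, are:

  0-simplices (7): [0], [1], [2], [3], [4], [5], [6]
  1-simplices (21): [0,1], [0,2], [0,3], [0,4], [0,5], [0,6], [1,2], [1,3], [1,4], [1,5], [1,6], [2,3], [2,4], [2,5], [2,6], [3,4], [3,5], [3,6], [4,5], [4,6], [5,6]
  2-simplices (14): [0,1,3], [0,1,6], [0,2,3], [0,2,4], [0,4,5], [0,5,6], [1,2,4], [1,2,5], [1,3,5], [1,4,6], [2,3,6], [2,5,6], [3,4,5], [3,4,6]

so the chain groups are C_0 ≅ Z^7, C_1 ≅ Z^21, C_2 ≅ Z^14.

The boundary map ∂_1: C_1 → C_0 sends each edge [p,q] (with p < q) to q − p. For instance
  ∂[1,2] = [2] − [1].
The 7×21 boundary matrix has rank 6 and Smith normal form diag(1,1,1,1,1,1).

The boundary map ∂_2: C_2 → C_1 acts by ∂[p,q,r] = [q,r] − [p,r] + [p,q]. For instance
  ∂[3,4,6] = [4,6] − [3,6] + [3,4],
  ∂[2,3,6] = [3,6] − [2,6] + [2,3].
As a 21×14 matrix over Z this has rank 13, with invariant factors (1,1,1,1,1,1,1,1,1,1,1,1,1).

Reading off H_k = ker ∂_k / im ∂_{k+1}:

  H_0: rank C_0 − rank ∂_1 = 7 − 6 = 1, and the invariant factors of ∂_1 are all 1, so H_0 = Z.
  H_1: rank ker ∂_1 − rank ∂_2 = (21 − 6) − 13 = 2, and the invariant factors of ∂_2 are all 1, so H_1 = Z^2.
  H_2: rank ker ∂_2 − rank ∂_3 = (14 − 13) − 0 = 1, and there is no ∂_3, so H_2 = Z.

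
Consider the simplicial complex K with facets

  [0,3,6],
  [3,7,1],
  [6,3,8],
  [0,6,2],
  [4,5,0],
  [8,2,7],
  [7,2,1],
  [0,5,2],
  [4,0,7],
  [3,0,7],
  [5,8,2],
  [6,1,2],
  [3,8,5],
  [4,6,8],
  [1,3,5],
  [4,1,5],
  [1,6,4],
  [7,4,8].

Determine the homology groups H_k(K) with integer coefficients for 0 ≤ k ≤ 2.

H_0 ≅ Z,  H_1 ≅ Z^2,  H_2 ≅ Z.

Order the vertices as 0 < 1 < 2 < 3 < 4 < 5 < 6 < 7 < 8. Listing each simplex with vertices in this order, K has dimension 2 with simplices:

  0-simplices (9): [0], [1], [2], [3], [4], [5], [6], [7], [8]
  1-simplices (27): (27 of them)
  2-simplices (18): [0,2,5], [0,2,6], [0,3,6], [0,3,7], [0,4,5], [0,4,7], [1,2,6], [1,2,7], [1,3,5], [1,3,7], [1,4,5], [1,4,6], [2,5,8], [2,7,8], [3,5,8], [3,6,8], [4,6,8], [4,7,8]

Hence C_0 ≅ Z^9, C_1 ≅ Z^27, C_2 ≅ Z^18.

The boundary map ∂_1: C_1 → C_0 is given by ∂[p,q] = [q] − [p].
This gives a 9×27 integer matrix of rank 8; reducing to Smith normal form yields diagonal entries (1,1,1,1,1,1,1,1).

Boundary ∂_2: C_2 → C_1 sends each 2-simplex [p,q,r] to [q,r] − [p,r] + [p,q]. For instance
  ∂[0,3,6] = [3,6] − [0,6] + [0,3],
  ∂[1,2,7] = [2,7] − [1,7] + [1,2].
This gives a 27×18 integer matrix of rank 17; reducing to Smith normal form yields diagonal entries (1,1,1,1,1,1,1,1,1,1,1,1,1,1,1,1,1).

Computing H_k = (kernel of ∂_k) / (image of ∂_{k+1}):

  H_0: rank C_0 − rank ∂_1 = 9 − 8 = 1, and the invariant factors of ∂_1 are all 1, so H_0 ≅ Z.
  H_1: rank ker ∂_1 − rank ∂_2 = (27 − 8) − 17 = 2, and the invariant factors of ∂_2 are all 1, so H_1 ≅ Z^2.
  H_2: rank ker ∂_2 − rank ∂_3 = (18 − 17) − 0 = 1, and there is no ∂_3, so H_2 ≅ Z.

As a check, the Euler characteristic is 9 − 27 + 18 = 0, which agrees with 1 − 2 + 1 = 0.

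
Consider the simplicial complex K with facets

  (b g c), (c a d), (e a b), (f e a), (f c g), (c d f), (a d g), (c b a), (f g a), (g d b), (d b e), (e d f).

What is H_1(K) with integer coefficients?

H_1 ≅ Z_2.

Fix the vertex order a < b < c < d < e < f < g and write every simplex with vertices in increasing order. Then dim K = 2 and the simplices of K are:

  0-simplices (7): a, b, c, d, e, f, g
  1-simplices (18): ab, ac, ad, ae, af, ag, bc, bd, be, bg, cd, cf, cg, de, df, dg, ef, fg
  2-simplices (12): abc, abe, acd, adg, aef, afg, bcg, bde, bdg, cdf, cfg, def

giving chain groups C_0 ≅ Z^7, C_1 ≅ Z^18, C_2 ≅ Z^12.

The boundary map ∂_1: C_1 → C_0 maps an edge to its endpoints' difference, ∂[p,q] = q − p. For instance
  ∂cd = d − c.
As a 7×18 matrix over Z this has rank 6, with invariant factors (1,1,1,1,1,1).

Boundary ∂_2: C_2 → C_1 acts by ∂[p,q,r] = [q,r] − [p,r] + [p,q]. For instance
  ∂cfg = fg − cg + cf,
  ∂bcg = cg − bg + bc.
As a 18×12 matrix over Z this has rank 12, with invariant factors (1,1,1,1,1,1,1,1,1,1,1,2).

Computing H_k = (kernel of ∂_k) / (image of ∂_{k+1}):

  H_1: rank ker ∂_1 − rank ∂_2 = (18 − 6) − 12 = 0, and ∂_2 has invariant factor 2 > 1, so H_1 ≅ Z_2.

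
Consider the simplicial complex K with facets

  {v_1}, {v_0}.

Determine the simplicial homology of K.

Order the vertices as v_0 < v_1. Listing each simplex with vertices in this order, K has dimension 0 with simplices:

  0-simplices (2): [v_0], [v_1]

so the chain groups are C_0 ≅ Z^2.

From H_k ≅ ker(∂_k) / im(∂_{k+1}) we obtain:

  H_0: rank C_0 − rank ∂_1 = 2 − 0 = 2, and there is no ∂_1, so H_0 = Z^2.

(K is a triangulation of a set of 2 points.)

H_0 ≅ Z^2.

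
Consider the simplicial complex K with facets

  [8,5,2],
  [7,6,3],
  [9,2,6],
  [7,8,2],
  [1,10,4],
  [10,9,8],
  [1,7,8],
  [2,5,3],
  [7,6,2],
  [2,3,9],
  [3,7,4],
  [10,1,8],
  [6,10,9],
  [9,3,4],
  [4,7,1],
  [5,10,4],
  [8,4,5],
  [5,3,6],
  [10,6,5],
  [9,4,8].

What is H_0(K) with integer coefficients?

H_0 = Z.

Fix the vertex order 1 < 2 < 3 < 4 < 5 < 6 < 7 < 8 < 9 < 10 and write every simplex with vertices in increasing order. Then dim K = 2 and the simplices of K are:

  0-simplices (10): [1], [2], [3], [4], [5], [6], [7], [8], [9], [10]
  1-simplices (30): (30 of them)
  2-simplices (20): (20 of them)

giving chain groups C_0 ≅ Z^10, C_1 ≅ Z^30, C_2 ≅ Z^20.

∂_1: C_1 → C_0 is given by ∂[p,q] = [q] − [p]. For instance
  ∂[3,9] = [9] − [3].
The 10×30 boundary matrix has rank 9 and Smith normal form diag(1,1,1,1,1,1,1,1,1).

Boundary ∂_2: C_2 → C_1 maps a triangle to the signed sum of its edges. For instance
  ∂[3,4,7] = [4,7] − [3,7] + [3,4],
  ∂[3,5,6] = [5,6] − [3,6] + [3,5].
The resulting 30×20 matrix has rank 20, and its Smith normal form has invariant factors (1,1,1,1,1,1,1,1,1,1,1,1,1,1,1,1,1,1,1,2).

Now H_k = ker ∂_k / im ∂_{k+1}, so:

  H_0: rank C_0 − rank ∂_1 = 10 − 9 = 1, and the invariant factors of ∂_1 are all 1, so H_0 = Z.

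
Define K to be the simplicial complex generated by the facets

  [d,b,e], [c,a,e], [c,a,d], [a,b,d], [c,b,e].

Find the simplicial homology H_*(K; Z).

H_0 = Z,  H_1 = Z,  H_2 = 0.

Take the total order a < b < c < d < e on the vertex set. Then K (dimension 2) consists of the simplices:

  0-simplices (5): a, b, c, d, e
  1-simplices (10): ab, ac, ad, ae, bc, bd, be, cd, ce, de
  2-simplices (5): abd, acd, ace, bce, bde

so the chain groups are C_0 ≅ Z^5, C_1 ≅ Z^10, C_2 ≅ Z^5.

The boundary map ∂_1: C_1 → C_0 maps an edge to its endpoints' difference, ∂[p,q] = q − p.
This gives a 5×10 integer matrix of rank 4; reducing to Smith normal form yields diagonal entries (1,1,1,1).

∂_2: C_2 → C_1 acts by ∂[p,q,r] = [q,r] − [p,r] + [p,q]. For instance
  ∂acd = cd − ad + ac,
  ∂ace = ce − ae + ac.
The resulting 10×5 matrix has rank 5, and its Smith normal form has invariant factors (1,1,1,1,1).

Now H_k = ker ∂_k / im ∂_{k+1}, so:

  H_0: rank C_0 − rank ∂_1 = 5 − 4 = 1, and the invariant factors of ∂_1 are all 1, so H_0 ≅ Z.
  H_1: rank ker ∂_1 − rank ∂_2 = (10 − 4) − 5 = 1, and the invariant factors of ∂_2 are all 1, so H_1 ≅ Z.
  H_2: rank ker ∂_2 − rank ∂_3 = (5 − 5) − 0 = 0, and there is no ∂_3, so H_2 ≅ 0.

As a check, the Euler characteristic is 5 − 10 + 5 = 0, which agrees with 1 − 1 + 0 = 0.
(K is a triangulation of the Möbius band.)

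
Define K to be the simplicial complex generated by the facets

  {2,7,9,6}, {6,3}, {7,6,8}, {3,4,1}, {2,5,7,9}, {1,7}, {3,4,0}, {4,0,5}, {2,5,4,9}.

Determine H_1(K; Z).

H_1 = Z^2.

Order the vertices as 0 < 1 < 2 < 3 < 4 < 5 < 6 < 7 < 8 < 9. Listing each simplex with vertices in this order, K has dimension 3 with simplices:

  0-simplices (10): [0], [1], [2], [3], [4], [5], [6], [7], [8], [9]
  1-simplices (22): [0,3], [0,4], [0,5], [1,3], [1,4], [1,7], [2,4], [2,5], [2,6], [2,7], [2,9], [3,4], [3,6], [4,5], [4,9], [5,7], [5,9], [6,7], [6,8], [6,9], [7,8], [7,9]
  2-simplices (14): [0,3,4], [0,4,5], [1,3,4], [2,4,5], [2,4,9], [2,5,7], [2,5,9], [2,6,7], [2,6,9], [2,7,9], [4,5,9], [5,7,9], [6,7,8], [6,7,9]
  3-simplices (3): [2,4,5,9], [2,5,7,9], [2,6,7,9]

so the chain groups are C_0 ≅ Z^10, C_1 ≅ Z^22, C_2 ≅ Z^14, C_3 ≅ Z^3.

The boundary map ∂_1: C_1 → C_0 maps an edge to its endpoints' difference, ∂[p,q] = q − p. For instance
  ∂[6,8] = [8] − [6].
The resulting 10×22 matrix has rank 9, and its Smith normal form has invariant factors (1,1,1,1,1,1,1,1,1).

∂_2: C_2 → C_1 maps a triangle to the signed sum of its edges. For instance
  ∂[2,4,9] = [4,9] − [2,9] + [2,4],
  ∂[1,3,4] = [3,4] − [1,4] + [1,3].
As a 22×14 matrix over Z this has rank 11, with invariant factors (1,1,1,1,1,1,1,1,1,1,1).

∂_3: C_3 → C_2 sends each 3-simplex σ to the alternating sum Σ_i (−1)^i (σ with its i-th vertex removed). For instance
  ∂[2,5,7,9] = [5,7,9] − [2,7,9] + [2,5,9] − [2,5,7],
  ∂[2,6,7,9] = [6,7,9] − [2,7,9] + [2,6,9] − [2,6,7].
The resulting 14×3 matrix has rank 3, and its Smith normal form has invariant factors (1,1,1).

Reading off H_k = ker ∂_k / im ∂_{k+1}:

  H_1: rank ker ∂_1 − rank ∂_2 = (22 − 9) − 11 = 2, and the invariant factors of ∂_2 are all 1, so H_1 = Z^2.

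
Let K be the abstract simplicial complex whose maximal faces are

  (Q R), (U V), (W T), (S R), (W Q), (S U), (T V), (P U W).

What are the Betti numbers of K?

b_0 = 1, b_1 = 2, b_2 = 0.

Fix the vertex order P < Q < R < S < T < U < V < W and write every simplex with vertices in increasing order. Then dim K = 2 and the simplices of K are:

  0-simplices (8): P, Q, R, S, T, U, V, W
  1-simplices (10): PU, PW, QR, QW, RS, SU, TV, TW, UV, UW
  2-simplices (1): PUW

giving chain groups C_0 ≅ Z^8, C_1 ≅ Z^10, C_2 ≅ Z^1.

∂_1: C_1 → C_0 is given by ∂[p,q] = [q] − [p]. For instance
  ∂UV = V − U.
This gives a 8×10 integer matrix of rank 7; reducing to Smith normal form yields diagonal entries (1,1,1,1,1,1,1).

∂_2: C_2 → C_1 maps a triangle to the signed sum of its edges. For instance
  ∂PUW = UW − PW + PU.
This gives a 10×1 integer matrix of rank 1; reducing to Smith normal form yields diagonal entries (1).

Computing H_k = (kernel of ∂_k) / (image of ∂_{k+1}):

  H_0: rank C_0 − rank ∂_1 = 8 − 7 = 1, and the invariant factors of ∂_1 are all 1, so H_0 = Z.
  H_1: rank ker ∂_1 − rank ∂_2 = (10 − 7) − 1 = 2, and the invariant factors of ∂_2 are all 1, so H_1 = Z^2.
  H_2: rank ker ∂_2 − rank ∂_3 = (1 − 1) − 0 = 0, and there is no ∂_3, so H_2 = 0.

Hence the Betti numbers are b_0 = 1, b_1 = 2, b_2 = 0.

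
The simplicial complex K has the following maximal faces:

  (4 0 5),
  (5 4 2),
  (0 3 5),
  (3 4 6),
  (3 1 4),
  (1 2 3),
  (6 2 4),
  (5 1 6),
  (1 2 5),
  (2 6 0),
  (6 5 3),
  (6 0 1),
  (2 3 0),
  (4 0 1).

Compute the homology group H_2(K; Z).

H_2 = Z.

We work with the vertex ordering 0 < 1 < 2 < 3 < 4 < 5 < 6. The simplices of K, each written with vertices in increasing order, are:

  0-simplices (7): [0], [1], [2], [3], [4], [5], [6]
  1-simplices (21): [0,1], [0,2], [0,3], [0,4], [0,5], [0,6], [1,2], [1,3], [1,4], [1,5], [1,6], [2,3], [2,4], [2,5], [2,6], [3,4], [3,5], [3,6], [4,5], [4,6], [5,6]
  2-simplices (14): [0,1,4], [0,1,6], [0,2,3], [0,2,6], [0,3,5], [0,4,5], [1,2,3], [1,2,5], [1,3,4], [1,5,6], [2,4,5], [2,4,6], [3,4,6], [3,5,6]

Hence C_0 ≅ Z^7, C_1 ≅ Z^21, C_2 ≅ Z^14.

∂_1: C_1 → C_0 is given by ∂[p,q] = [q] − [p]. For instance
  ∂[1,2] = [2] − [1].
The resulting 7×21 matrix has rank 6, and its Smith normal form has invariant factors (1,1,1,1,1,1).

∂_2: C_2 → C_1 maps a triangle to the signed sum of its edges. For instance
  ∂[0,2,6] = [2,6] − [0,6] + [0,2],
  ∂[0,4,5] = [4,5] − [0,5] + [0,4].
The 21×14 boundary matrix has rank 13 and Smith normal form diag(1,1,1,1,1,1,1,1,1,1,1,1,1).

Reading off H_k = ker ∂_k / im ∂_{k+1}:

  H_2: rank ker ∂_2 − rank ∂_3 = (14 − 13) − 0 = 1, and there is no ∂_3, so H_2 = Z.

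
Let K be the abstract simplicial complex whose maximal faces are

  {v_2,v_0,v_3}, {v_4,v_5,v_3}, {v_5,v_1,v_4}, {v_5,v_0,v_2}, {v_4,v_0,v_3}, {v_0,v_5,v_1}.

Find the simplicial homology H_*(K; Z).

H_0 ≅ Z,  H_1 ≅ Z,  H_2 = 0.

K has 6 vertices, 12 edges, 6 triangles.
rank ∂_0 = 0, rank ∂_1 = 5 ⇒ b_0 = 6 − 0 − 5 = 1; all invariant factors of ∂_1 are 1 so no torsion. So H_0 = Z.
rank ∂_1 = 5, rank ∂_2 = 6 ⇒ b_1 = 12 − 5 − 6 = 1; all invariant factors of ∂_2 are 1 so no torsion. So H_1 = Z.
rank ∂_2 = 6, rank ∂_3 = 0 ⇒ b_2 = 6 − 6 − 0 = 0. So H_2 = 0.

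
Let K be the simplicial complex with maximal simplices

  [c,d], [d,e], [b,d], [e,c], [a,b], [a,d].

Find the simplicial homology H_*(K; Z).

Fix the vertex order a < b < c < d < e and write every simplex with vertices in increasing order. Then dim K = 1 and the simplices of K are:

  0-simplices (5): a, b, c, d, e
  1-simplices (6): ab, ad, bd, cd, ce, de

giving chain groups C_0 ≅ Z^5, C_1 ≅ Z^6.

Boundary ∂_1: C_1 → C_0 maps an edge to its endpoints' difference, ∂[p,q] = q − p. For instance
  ∂bd = d − b.
The 5×6 boundary matrix has rank 4 and Smith normal form diag(1,1,1,1).

From H_k ≅ ker(∂_k) / im(∂_{k+1}) we obtain:

  H_0: rank C_0 − rank ∂_1 = 5 − 4 = 1, and the invariant factors of ∂_1 are all 1, so H_0 = Z.
  H_1: rank ker ∂_1 − rank ∂_2 = (6 − 4) − 0 = 2, and there is no ∂_2, so H_1 = Z^2.

(K is a triangulation of a wedge of 2 circles.)

H_0 = Z,  H_1 = Z^2.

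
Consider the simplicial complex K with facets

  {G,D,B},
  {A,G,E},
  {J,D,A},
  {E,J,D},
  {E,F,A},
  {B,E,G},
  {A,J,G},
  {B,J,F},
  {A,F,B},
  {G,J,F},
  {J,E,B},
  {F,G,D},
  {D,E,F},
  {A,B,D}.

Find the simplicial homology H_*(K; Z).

H_0 ≅ Z,  H_1 ≅ Z^2,  H_2 ≅ Z.

Fix the vertex order A < B < D < E < F < G < J and write every simplex with vertices in increasing order. Then dim K = 2 and the simplices of K are:

  0-simplices (7): A, B, D, E, F, G, J
  1-simplices (21): AB, AD, AE, AF, AG, AJ, BD, BE, BF, BG, BJ, DE, DF, DG, DJ, EF, EG, EJ, FG, FJ, GJ
  2-simplices (14): ABD, ABF, ADJ, AEF, AEG, AGJ, BDG, BEG, BEJ, BFJ, DEF, DEJ, DFG, FGJ

so the chain groups are C_0 ≅ Z^7, C_1 ≅ Z^21, C_2 ≅ Z^14.

The boundary map ∂_1: C_1 → C_0 sends each edge [p,q] (with p < q) to q − p. For instance
  ∂GJ = J − G.
The resulting 7×21 matrix has rank 6, and its Smith normal form has invariant factors (1,1,1,1,1,1).

Boundary ∂_2: C_2 → C_1 maps a triangle to the signed sum of its edges. For instance
  ∂DEF = EF − DF + DE,
  ∂ABD = BD − AD + AB.
The resulting 21×14 matrix has rank 13, and its Smith normal form has invariant factors (1,1,1,1,1,1,1,1,1,1,1,1,1).

From H_k ≅ ker(∂_k) / im(∂_{k+1}) we obtain:

  H_0: rank C_0 − rank ∂_1 = 7 − 6 = 1, and the invariant factors of ∂_1 are all 1, so H_0 = Z.
  H_1: rank ker ∂_1 − rank ∂_2 = (21 − 6) − 13 = 2, and the invariant factors of ∂_2 are all 1, so H_1 = Z^2.
  H_2: rank ker ∂_2 − rank ∂_3 = (14 − 13) − 0 = 1, and there is no ∂_3, so H_2 = Z.

(K is a triangulation of the torus T^2.)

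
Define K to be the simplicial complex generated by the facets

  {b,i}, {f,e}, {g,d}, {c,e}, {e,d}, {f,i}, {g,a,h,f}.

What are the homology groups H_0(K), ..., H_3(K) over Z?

Take the total order a < b < c < d < e < f < g < h < i on the vertex set. Then K (dimension 3) consists of the simplices:

  0-simplices (9): a, b, c, d, e, f, g, h, i
  1-simplices (12): af, ag, ah, bi, ce, de, dg, ef, fg, fh, fi, gh
  2-simplices (4): afg, afh, agh, fgh
  3-simplices (1): afgh

giving chain groups C_0 ≅ Z^9, C_1 ≅ Z^12, C_2 ≅ Z^4, C_3 ≅ Z^1.

Boundary ∂_1: C_1 → C_0 sends each edge [p,q] (with p < q) to q − p.
The 9×12 boundary matrix has rank 8 and Smith normal form diag(1,1,1,1,1,1,1,1).

Boundary ∂_2: C_2 → C_1 maps a triangle to the signed sum of its edges. For instance
  ∂agh = gh − ah + ag,
  ∂fgh = gh − fh + fg.
The 12×4 boundary matrix has rank 3 and Smith normal form diag(1,1,1).

The boundary map ∂_3: C_3 → C_2 sends each 3-simplex σ to the alternating sum Σ_i (−1)^i (σ with its i-th vertex removed). For instance
  ∂afgh = fgh − agh + afh − afg.
The resulting 4×1 matrix has rank 1, and its Smith normal form has invariant factors (1).

From H_k ≅ ker(∂_k) / im(∂_{k+1}) we obtain:

  H_0: rank C_0 − rank ∂_1 = 9 − 8 = 1, and the invariant factors of ∂_1 are all 1, so H_0 ≅ Z.
  H_1: rank ker ∂_1 − rank ∂_2 = (12 − 8) − 3 = 1, and the invariant factors of ∂_2 are all 1, so H_1 ≅ Z.
  H_2: rank ker ∂_2 − rank ∂_3 = (4 − 3) − 1 = 0, and the invariant factors of ∂_3 are all 1, so H_2 ≅ 0.
  H_3: rank ker ∂_3 − rank ∂_4 = (1 − 1) − 0 = 0, and there is no ∂_4, so H_3 ≅ 0.

H_0 ≅ Z,  H_1 ≅ Z,  H_2 = 0,  H_3 = 0.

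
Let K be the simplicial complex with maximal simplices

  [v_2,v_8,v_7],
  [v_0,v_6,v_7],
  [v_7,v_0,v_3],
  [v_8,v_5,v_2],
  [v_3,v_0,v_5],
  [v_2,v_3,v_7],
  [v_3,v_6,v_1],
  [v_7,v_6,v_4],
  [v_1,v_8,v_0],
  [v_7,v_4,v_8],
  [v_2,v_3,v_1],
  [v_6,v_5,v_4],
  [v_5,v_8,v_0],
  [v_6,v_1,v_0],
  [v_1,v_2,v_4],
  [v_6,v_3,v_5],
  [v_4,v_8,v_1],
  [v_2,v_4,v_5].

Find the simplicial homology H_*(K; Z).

H_0 = Z,  H_1 = Z × Z/2,  H_2 = 0.

Fix the vertex order v_0 < v_1 < v_2 < v_3 < v_4 < v_5 < v_6 < v_7 < v_8 and write every simplex with vertices in increasing order. Then dim K = 2 and the simplices of K are:

  0-simplices (9): [v_0], [v_1], [v_2], [v_3], [v_4], [v_5], [v_6], [v_7], [v_8]
  1-simplices (27): (27 of them)
  2-simplices (18): (18 of them)

so the chain groups are C_0 ≅ Z^9, C_1 ≅ Z^27, C_2 ≅ Z^18.

The boundary map ∂_1: C_1 → C_0 sends each edge [p,q] (with p < q) to q − p.
This gives a 9×27 integer matrix of rank 8; reducing to Smith normal form yields diagonal entries (1,1,1,1,1,1,1,1).

∂_2: C_2 → C_1 sends each 2-simplex [p,q,r] to [q,r] − [p,r] + [p,q]. For instance
  ∂[v_2,v_3,v_7] = [v_3,v_7] − [v_2,v_7] + [v_2,v_3],
  ∂[v_2,v_7,v_8] = [v_7,v_8] − [v_2,v_8] + [v_2,v_7].
As a 27×18 matrix over Z this has rank 18, with invariant factors (1,1,1,1,1,1,1,1,1,1,1,1,1,1,1,1,1,2).

From H_k ≅ ker(∂_k) / im(∂_{k+1}) we obtain:

  H_0: rank C_0 − rank ∂_1 = 9 − 8 = 1, and the invariant factors of ∂_1 are all 1, so H_0 = Z.
  H_1: rank ker ∂_1 − rank ∂_2 = (27 − 8) − 18 = 1, and ∂_2 has invariant factor 2 > 1, so H_1 = Z × Z/2.
  H_2: rank ker ∂_2 − rank ∂_3 = (18 − 18) − 0 = 0, and there is no ∂_3, so H_2 = 0.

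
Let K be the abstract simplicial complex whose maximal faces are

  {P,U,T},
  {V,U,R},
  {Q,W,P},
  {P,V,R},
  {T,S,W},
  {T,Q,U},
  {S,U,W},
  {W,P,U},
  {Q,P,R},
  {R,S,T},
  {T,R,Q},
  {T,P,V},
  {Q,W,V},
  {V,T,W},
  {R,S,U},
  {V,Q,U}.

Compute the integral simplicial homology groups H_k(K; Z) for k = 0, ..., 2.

H_0 = Z,  H_1 = Z^2,  H_2 = Z.

Fix the vertex order P < Q < R < S < T < U < V < W and write every simplex with vertices in increasing order. Then dim K = 2 and the simplices of K are:

  0-simplices (8): P, Q, R, S, T, U, V, W
  1-simplices (24): PQ, PR, PT, PU, PV, PW, QR, QT, QU, QV, QW, RS, RT, RU, RV, ST, SU, SW, TU, TV, TW, UV, UW, VW
  2-simplices (16): PQR, PQW, PRV, PTU, PTV, PUW, QRT, QTU, QUV, QVW, RST, RSU, RUV, STW, SUW, TVW

so the chain groups are C_0 ≅ Z^8, C_1 ≅ Z^24, C_2 ≅ Z^16.

Boundary ∂_1: C_1 → C_0 is given by ∂[p,q] = [q] − [p]. For instance
  ∂PT = T − P.
The 8×24 boundary matrix has rank 7 and Smith normal form diag(1,1,1,1,1,1,1).

The boundary map ∂_2: C_2 → C_1 acts by ∂[p,q,r] = [q,r] − [p,r] + [p,q]. For instance
  ∂SUW = UW − SW + SU,
  ∂RSU = SU − RU + RS.
The resulting 24×16 matrix has rank 15, and its Smith normal form has invariant factors (1,1,1,1,1,1,1,1,1,1,1,1,1,1,1).

Now H_k = ker ∂_k / im ∂_{k+1}, so:

  H_0: rank C_0 − rank ∂_1 = 8 − 7 = 1, and the invariant factors of ∂_1 are all 1, so H_0 ≅ Z.
  H_1: rank ker ∂_1 − rank ∂_2 = (24 − 7) − 15 = 2, and the invariant factors of ∂_2 are all 1, so H_1 ≅ Z^2.
  H_2: rank ker ∂_2 − rank ∂_3 = (16 − 15) − 0 = 1, and there is no ∂_3, so H_2 ≅ Z.

As a check, the Euler characteristic is 8 − 24 + 16 = 0, which agrees with 1 − 2 + 1 = 0.
(K is a triangulation of the torus T^2.)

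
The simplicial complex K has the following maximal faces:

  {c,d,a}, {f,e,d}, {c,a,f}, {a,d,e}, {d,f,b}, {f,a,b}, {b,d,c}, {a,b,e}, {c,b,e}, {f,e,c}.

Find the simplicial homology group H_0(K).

Fix the vertex order a < b < c < d < e < f and write every simplex with vertices in increasing order. Then dim K = 2 and the simplices of K are:

  0-simplices (6): a, b, c, d, e, f
  1-simplices (15): ab, ac, ad, ae, af, bc, bd, be, bf, cd, ce, cf, de, df, ef
  2-simplices (10): abe, abf, acd, acf, ade, bcd, bce, bdf, cef, def

Hence C_0 ≅ Z^6, C_1 ≅ Z^15, C_2 ≅ Z^10.

Boundary ∂_1: C_1 → C_0 is given by ∂[p,q] = [q] − [p]. For instance
  ∂ef = f − e.
The 6×15 boundary matrix has rank 5 and Smith normal form diag(1,1,1,1,1).

The boundary map ∂_2: C_2 → C_1 maps a triangle to the signed sum of its edges. For instance
  ∂acf = cf − af + ac,
  ∂abe = be − ae + ab.
The 15×10 boundary matrix has rank 10 and Smith normal form diag(1,1,1,1,1,1,1,1,1,2).

Reading off H_k = ker ∂_k / im ∂_{k+1}:

  H_0: rank C_0 − rank ∂_1 = 6 − 5 = 1, and the invariant factors of ∂_1 are all 1, so H_0 ≅ Z.

H_0 = Z.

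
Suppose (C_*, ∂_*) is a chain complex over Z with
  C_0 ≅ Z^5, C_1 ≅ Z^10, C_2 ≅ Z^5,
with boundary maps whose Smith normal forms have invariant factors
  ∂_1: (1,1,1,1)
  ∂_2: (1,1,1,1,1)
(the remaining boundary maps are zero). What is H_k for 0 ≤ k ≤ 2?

H_0: b_0 = 5 − 0 − 4 = 1; torsion from ∂_1 factors > 1: none. So H_0 = Z.
H_1: b_1 = 10 − 4 − 5 = 1; torsion from ∂_2 factors > 1: none. So H_1 = Z.
H_2: b_2 = 5 − 5 − 0 = 0; torsion from ∂_3 factors > 1: none. So H_2 = 0.

H_0 = Z,  H_1 = Z,  H_2 = 0.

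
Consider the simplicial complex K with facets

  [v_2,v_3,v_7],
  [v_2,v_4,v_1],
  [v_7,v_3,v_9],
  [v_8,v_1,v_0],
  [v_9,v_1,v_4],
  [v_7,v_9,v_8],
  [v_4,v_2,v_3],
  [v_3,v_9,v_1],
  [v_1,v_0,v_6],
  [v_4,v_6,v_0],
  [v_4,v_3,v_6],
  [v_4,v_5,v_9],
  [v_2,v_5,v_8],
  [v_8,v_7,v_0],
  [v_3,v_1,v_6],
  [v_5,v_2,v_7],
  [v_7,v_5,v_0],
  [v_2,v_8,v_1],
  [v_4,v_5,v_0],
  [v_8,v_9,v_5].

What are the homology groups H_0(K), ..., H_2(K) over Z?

H_0 ≅ Z,  H_1 ≅ Z × Z/2,  H_2 = 0.

Fix the vertex order v_0 < v_1 < v_2 < v_3 < v_4 < v_5 < v_6 < v_7 < v_8 < v_9 and write every simplex with vertices in increasing order. Then dim K = 2 and the simplices of K are:

  0-simplices (10): [v_0], [v_1], [v_2], [v_3], [v_4], [v_5], [v_6], [v_7], [v_8], [v_9]
  1-simplices (30): (30 of them)
  2-simplices (20): (20 of them)

Hence C_0 ≅ Z^10, C_1 ≅ Z^30, C_2 ≅ Z^20.

Boundary ∂_1: C_1 → C_0 maps an edge to its endpoints' difference, ∂[p,q] = q − p.
The resulting 10×30 matrix has rank 9, and its Smith normal form has invariant factors (1,1,1,1,1,1,1,1,1).

Boundary ∂_2: C_2 → C_1 sends each 2-simplex [p,q,r] to [q,r] − [p,r] + [p,q]. For instance
  ∂[v_4,v_5,v_9] = [v_5,v_9] − [v_4,v_9] + [v_4,v_5],
  ∂[v_0,v_1,v_6] = [v_1,v_6] − [v_0,v_6] + [v_0,v_1].
The 30×20 boundary matrix has rank 20 and Smith normal form diag(1,1,1,1,1,1,1,1,1,1,1,1,1,1,1,1,1,1,1,2).

Reading off H_k = ker ∂_k / im ∂_{k+1}:

  H_0: rank C_0 − rank ∂_1 = 10 − 9 = 1, and the invariant factors of ∂_1 are all 1, so H_0 ≅ Z.
  H_1: rank ker ∂_1 − rank ∂_2 = (30 − 9) − 20 = 1, and ∂_2 has invariant factor 2 > 1, so H_1 ≅ Z × Z/2.
  H_2: rank ker ∂_2 − rank ∂_3 = (20 − 20) − 0 = 0, and there is no ∂_3, so H_2 ≅ 0.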